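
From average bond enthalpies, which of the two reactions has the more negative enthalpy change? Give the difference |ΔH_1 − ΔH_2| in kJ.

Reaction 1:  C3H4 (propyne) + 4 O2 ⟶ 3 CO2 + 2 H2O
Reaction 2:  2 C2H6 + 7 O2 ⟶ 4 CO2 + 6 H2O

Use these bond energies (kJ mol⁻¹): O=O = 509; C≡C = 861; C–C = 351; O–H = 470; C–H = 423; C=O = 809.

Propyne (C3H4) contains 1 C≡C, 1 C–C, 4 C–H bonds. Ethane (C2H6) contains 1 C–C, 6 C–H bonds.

Reaction 1:
  Bonds broken (reactants):
    C≡C: 1 × 861 = 861
    C–C: 1 × 351 = 351
    C–H: 4 × 423 = 1692
    O=O: 4 × 509 = 2036
    Σ(broken) = 4940 kJ
  Bonds formed (products):
    C=O: 6 × 809 = 4854
    O–H: 4 × 470 = 1880
    Σ(formed) = 6734 kJ
  ΔH_1 = 4940 − 6734 = −1794 kJ
Reaction 2:
  Bonds broken (reactants):
    C–C: 2 × 351 = 702
    C–H: 12 × 423 = 5076
    O=O: 7 × 509 = 3563
    Σ(broken) = 9341 kJ
  Bonds formed (products):
    C=O: 8 × 809 = 6472
    O–H: 12 × 470 = 5640
    Σ(formed) = 12112 kJ
  ΔH_2 = 9341 − 12112 = −2771 kJ
ΔH_1 − ΔH_2 = +977 kJ, so reaction 2 has the more negative ΔH; |ΔH_1 − ΔH_2| = 977 kJ.

Reaction 2, by 977 kJ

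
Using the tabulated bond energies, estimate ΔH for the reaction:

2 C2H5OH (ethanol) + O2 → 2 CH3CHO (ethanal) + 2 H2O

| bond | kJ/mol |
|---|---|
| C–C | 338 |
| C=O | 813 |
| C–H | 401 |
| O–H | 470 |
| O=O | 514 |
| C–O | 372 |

ΔH ≈ −506 kJ

Bonds broken (reactants):
  C–C: 2 × 338 = 676
  C–H: 10 × 401 = 4010
  C–O: 2 × 372 = 744
  O–H: 2 × 470 = 940
  O=O: 1 × 514 = 514
  Σ(broken) = 6884 kJ
Bonds formed (products):
  C–C: 2 × 338 = 676
  C–H: 8 × 401 = 3208
  C=O: 2 × 813 = 1626
  O–H: 4 × 470 = 1880
  Σ(formed) = 7390 kJ
ΔH = Σ(broken) − Σ(formed) = 6884 − 7390 = −506 kJ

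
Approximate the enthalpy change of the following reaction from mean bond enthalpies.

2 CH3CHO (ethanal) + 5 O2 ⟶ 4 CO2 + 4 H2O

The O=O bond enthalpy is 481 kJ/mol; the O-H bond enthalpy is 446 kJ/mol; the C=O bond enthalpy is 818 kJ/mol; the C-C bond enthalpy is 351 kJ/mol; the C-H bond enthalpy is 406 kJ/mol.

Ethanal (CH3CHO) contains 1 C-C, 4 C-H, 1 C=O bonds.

Bonds broken (reactants):
  C-C: 2 × 351 = 702
  C-H: 8 × 406 = 3248
  C=O: 2 × 818 = 1636
  O=O: 5 × 481 = 2405
  Σ(broken) = 7991 kJ
Bonds formed (products):
  C=O: 8 × 818 = 6544
  O-H: 8 × 446 = 3568
  Σ(formed) = 10112 kJ
ΔH = Σ(broken) − Σ(formed) = 7991 − 10112 = −2121 kJ

ΔH ≈ −2121 kJ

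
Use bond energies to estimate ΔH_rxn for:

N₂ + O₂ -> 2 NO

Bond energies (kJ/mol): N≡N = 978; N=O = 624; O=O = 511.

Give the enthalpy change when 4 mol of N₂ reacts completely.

ΔH = +964 kJ

Bonds broken (reactants):
  N≡N: 1 × 978 = 978
  O=O: 1 × 511 = 511
  Σ(broken) = 1489 kJ
Bonds formed (products):
  N=O: 2 × 624 = 1248
  Σ(formed) = 1248 kJ
ΔH = Σ(broken) − Σ(formed) = 1489 − 1248 = +241 kJ
For 4× the reaction as written: 4 × (+241) = +964 kJ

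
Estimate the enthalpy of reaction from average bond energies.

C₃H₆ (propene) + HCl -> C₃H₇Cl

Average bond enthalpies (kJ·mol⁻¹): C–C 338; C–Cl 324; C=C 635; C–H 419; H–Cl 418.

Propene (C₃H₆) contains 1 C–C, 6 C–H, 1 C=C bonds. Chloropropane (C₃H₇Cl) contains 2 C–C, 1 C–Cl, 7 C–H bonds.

ΔH ≈ −28 kJ

Bonds broken (reactants):
  C–C: 1 × 338 = 338
  C–H: 6 × 419 = 2514
  C=C: 1 × 635 = 635
  H–Cl: 1 × 418 = 418
  Σ(broken) = 3905 kJ
Bonds formed (products):
  C–C: 2 × 338 = 676
  C–Cl: 1 × 324 = 324
  C–H: 7 × 419 = 2933
  Σ(formed) = 3933 kJ
ΔH = Σ(broken) − Σ(formed) = 3905 − 3933 = −28 kJ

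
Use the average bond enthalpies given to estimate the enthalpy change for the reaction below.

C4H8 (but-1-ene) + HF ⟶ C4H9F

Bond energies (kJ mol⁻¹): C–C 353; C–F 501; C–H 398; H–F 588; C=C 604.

Bonds broken (reactants):
  C–C: 2 × 353 = 706
  C–H: 8 × 398 = 3184
  C=C: 1 × 604 = 604
  H–F: 1 × 588 = 588
  Σ(broken) = 5082 kJ
Bonds formed (products):
  C–C: 3 × 353 = 1059
  C–F: 1 × 501 = 501
  C–H: 9 × 398 = 3582
  Σ(formed) = 5142 kJ
ΔH = Σ(broken) − Σ(formed) = 5082 − 5142 = −60 kJ

ΔH ≈ −60 kJ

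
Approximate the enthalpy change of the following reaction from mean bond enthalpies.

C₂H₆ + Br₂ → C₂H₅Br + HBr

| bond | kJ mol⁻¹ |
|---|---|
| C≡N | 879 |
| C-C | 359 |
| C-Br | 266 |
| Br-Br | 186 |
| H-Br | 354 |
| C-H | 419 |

Bonds broken (reactants):
  Br-Br: 1 × 186 = 186
  C-C: 1 × 359 = 359
  C-H: 6 × 419 = 2514
  Σ(broken) = 3059 kJ
Bonds formed (products):
  C-Br: 1 × 266 = 266
  C-C: 1 × 359 = 359
  C-H: 5 × 419 = 2095
  H-Br: 1 × 354 = 354
  Σ(formed) = 3074 kJ
ΔH = Σ(broken) − Σ(formed) = 3059 − 3074 = −15 kJ

ΔH ≈ −15 kJ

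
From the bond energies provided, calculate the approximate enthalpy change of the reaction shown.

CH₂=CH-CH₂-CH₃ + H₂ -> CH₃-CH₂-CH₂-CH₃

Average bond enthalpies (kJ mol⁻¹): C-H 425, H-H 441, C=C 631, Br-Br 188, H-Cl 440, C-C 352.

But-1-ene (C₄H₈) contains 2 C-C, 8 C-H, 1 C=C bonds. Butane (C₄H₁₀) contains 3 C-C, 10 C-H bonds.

ΔH ≈ −130 kJ

Bonds broken (reactants):
  C-C: 2 × 352 = 704
  C-H: 8 × 425 = 3400
  C=C: 1 × 631 = 631
  H-H: 1 × 441 = 441
  Σ(broken) = 5176 kJ
Bonds formed (products):
  C-C: 3 × 352 = 1056
  C-H: 10 × 425 = 4250
  Σ(formed) = 5306 kJ
ΔH = Σ(broken) − Σ(formed) = 5176 − 5306 = −130 kJ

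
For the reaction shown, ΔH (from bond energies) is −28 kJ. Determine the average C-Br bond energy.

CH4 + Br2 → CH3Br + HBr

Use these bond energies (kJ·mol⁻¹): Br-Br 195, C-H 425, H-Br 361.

D(C-Br) ≈ 287 kJ/mol

Let D be the C-Br bond energy.
Σ(broken) = 1×195 + 4×425 = 1895
Σ(formed) = 1×D + 3×425 + 1×361 = 1636 + D
ΔH = Σ(broken) − Σ(formed) = (1895) − (1636 + D) = +259 − D
Setting this equal to −28 kJ gives D = 287 kJ/mol.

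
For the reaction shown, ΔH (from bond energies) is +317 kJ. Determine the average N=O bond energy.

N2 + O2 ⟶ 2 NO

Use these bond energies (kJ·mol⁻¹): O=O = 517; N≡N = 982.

Let D be the N=O bond energy.
Σ(broken) = 1×982 + 1×517 = 1499
Σ(formed) = 2×D = 2D
ΔH = Σ(broken) − Σ(formed) = (1499) − (2D) = +1499 − 2D
Setting this equal to +317 kJ gives 2D = 1182, so D = 591 kJ/mol.

D(N=O) ≈ 591 kJ/mol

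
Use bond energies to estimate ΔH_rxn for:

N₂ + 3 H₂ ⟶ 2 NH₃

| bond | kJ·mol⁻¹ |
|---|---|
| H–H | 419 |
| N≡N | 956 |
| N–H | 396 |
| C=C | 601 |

ΔH ≈ −163 kJ

Bonds broken (reactants):
  H–H: 3 × 419 = 1257
  N≡N: 1 × 956 = 956
  Σ(broken) = 2213 kJ
Bonds formed (products):
  N–H: 6 × 396 = 2376
  Σ(formed) = 2376 kJ
ΔH = Σ(broken) − Σ(formed) = 2213 − 2376 = −163 kJ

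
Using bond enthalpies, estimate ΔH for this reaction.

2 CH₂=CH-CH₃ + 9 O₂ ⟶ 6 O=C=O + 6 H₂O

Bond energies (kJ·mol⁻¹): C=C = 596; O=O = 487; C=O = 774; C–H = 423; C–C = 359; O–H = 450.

ΔH ≈ −3319 kJ

Bonds broken (reactants):
  C–C: 2 × 359 = 718
  C–H: 12 × 423 = 5076
  C=C: 2 × 596 = 1192
  O=O: 9 × 487 = 4383
  Σ(broken) = 11369 kJ
Bonds formed (products):
  C=O: 12 × 774 = 9288
  O–H: 12 × 450 = 5400
  Σ(formed) = 14688 kJ
ΔH = Σ(broken) − Σ(formed) = 11369 − 14688 = −3319 kJ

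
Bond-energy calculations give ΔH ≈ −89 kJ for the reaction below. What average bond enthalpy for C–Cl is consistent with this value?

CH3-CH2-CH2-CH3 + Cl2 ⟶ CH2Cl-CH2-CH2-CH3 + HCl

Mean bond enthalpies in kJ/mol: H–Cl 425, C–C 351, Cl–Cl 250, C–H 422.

D(C–Cl) ≈ 336 kJ/mol

Let D be the C–Cl bond energy.
Σ(broken) = 3×351 + 10×422 + 1×250 = 5523
Σ(formed) = 3×351 + 1×D + 9×422 + 1×425 = 5276 + D
ΔH = Σ(broken) − Σ(formed) = (5523) − (5276 + D) = +247 − D
Setting this equal to −89 kJ gives D = 336 kJ/mol.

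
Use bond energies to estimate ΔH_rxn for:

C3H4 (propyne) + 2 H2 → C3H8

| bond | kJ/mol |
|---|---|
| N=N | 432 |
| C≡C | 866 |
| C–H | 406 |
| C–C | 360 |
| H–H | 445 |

Bonds broken (reactants):
  C≡C: 1 × 866 = 866
  C–C: 1 × 360 = 360
  C–H: 4 × 406 = 1624
  H–H: 2 × 445 = 890
  Σ(broken) = 3740 kJ
Bonds formed (products):
  C–C: 2 × 360 = 720
  C–H: 8 × 406 = 3248
  Σ(formed) = 3968 kJ
ΔH = Σ(broken) − Σ(formed) = 3740 − 3968 = −228 kJ

ΔH ≈ −228 kJ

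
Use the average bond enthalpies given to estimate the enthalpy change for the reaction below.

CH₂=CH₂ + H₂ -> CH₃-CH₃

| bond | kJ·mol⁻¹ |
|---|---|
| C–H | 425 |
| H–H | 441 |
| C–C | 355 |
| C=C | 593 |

Bonds broken (reactants):
  C–H: 4 × 425 = 1700
  C=C: 1 × 593 = 593
  H–H: 1 × 441 = 441
  Σ(broken) = 2734 kJ
Bonds formed (products):
  C–C: 1 × 355 = 355
  C–H: 6 × 425 = 2550
  Σ(formed) = 2905 kJ
ΔH = Σ(broken) − Σ(formed) = 2734 − 2905 = −171 kJ

ΔH ≈ −171 kJ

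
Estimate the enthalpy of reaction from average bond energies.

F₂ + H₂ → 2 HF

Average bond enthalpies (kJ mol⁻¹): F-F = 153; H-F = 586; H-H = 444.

ΔH ≈ −575 kJ

Bonds broken (reactants):
  F-F: 1 × 153 = 153
  H-H: 1 × 444 = 444
  Σ(broken) = 597 kJ
Bonds formed (products):
  H-F: 2 × 586 = 1172
  Σ(formed) = 1172 kJ
ΔH = Σ(broken) − Σ(formed) = 597 − 1172 = −575 kJ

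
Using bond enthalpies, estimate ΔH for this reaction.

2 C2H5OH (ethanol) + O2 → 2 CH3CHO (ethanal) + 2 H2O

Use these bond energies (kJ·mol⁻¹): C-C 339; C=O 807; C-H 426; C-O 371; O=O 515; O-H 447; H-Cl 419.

ΔH ≈ −399 kJ

Bonds broken (reactants):
  C-C: 2 × 339 = 678
  C-H: 10 × 426 = 4260
  C-O: 2 × 371 = 742
  O-H: 2 × 447 = 894
  O=O: 1 × 515 = 515
  Σ(broken) = 7089 kJ
Bonds formed (products):
  C-C: 2 × 339 = 678
  C-H: 8 × 426 = 3408
  C=O: 2 × 807 = 1614
  O-H: 4 × 447 = 1788
  Σ(formed) = 7488 kJ
ΔH = Σ(broken) − Σ(formed) = 7089 − 7488 = −399 kJ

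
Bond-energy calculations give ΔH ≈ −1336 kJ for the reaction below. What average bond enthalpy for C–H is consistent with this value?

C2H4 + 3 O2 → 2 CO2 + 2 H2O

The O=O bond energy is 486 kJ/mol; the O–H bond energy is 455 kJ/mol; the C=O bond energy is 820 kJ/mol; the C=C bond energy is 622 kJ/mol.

D(C–H) ≈ 421 kJ/mol

Let D be the C–H bond energy.
Σ(broken) = 4×D + 1×622 + 3×486 = 2080 + 4D
Σ(formed) = 4×820 + 4×455 = 5100
ΔH = Σ(broken) − Σ(formed) = (2080 + 4D) − (5100) = −3020 + 4D
Setting this equal to −1336 kJ gives 4D = 1684, so D = 421 kJ/mol.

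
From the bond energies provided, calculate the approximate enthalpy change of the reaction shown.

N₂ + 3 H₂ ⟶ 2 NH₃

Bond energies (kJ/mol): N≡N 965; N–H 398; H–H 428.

ΔH ≈ −139 kJ

Bonds broken (reactants):
  H–H: 3 × 428 = 1284
  N≡N: 1 × 965 = 965
  Σ(broken) = 2249 kJ
Bonds formed (products):
  N–H: 6 × 398 = 2388
  Σ(formed) = 2388 kJ
ΔH = Σ(broken) − Σ(formed) = 2249 − 2388 = −139 kJ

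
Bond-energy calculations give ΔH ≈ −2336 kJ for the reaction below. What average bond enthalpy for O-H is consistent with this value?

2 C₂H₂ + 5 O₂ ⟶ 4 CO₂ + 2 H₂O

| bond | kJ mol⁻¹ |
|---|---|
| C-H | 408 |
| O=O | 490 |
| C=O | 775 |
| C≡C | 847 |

Let D be the O-H bond energy.
Σ(broken) = 2×847 + 4×408 + 5×490 = 5776
Σ(formed) = 8×775 + 4×D = 6200 + 4D
ΔH = Σ(broken) − Σ(formed) = (5776) − (6200 + 4D) = −424 − 4D
Setting this equal to −2336 kJ gives 4D = 1912, so D = 478 kJ/mol.

D(O-H) ≈ 478 kJ/mol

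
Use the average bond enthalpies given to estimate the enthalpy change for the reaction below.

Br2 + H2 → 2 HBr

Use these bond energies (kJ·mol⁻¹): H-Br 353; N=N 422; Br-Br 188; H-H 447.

Bonds broken (reactants):
  Br-Br: 1 × 188 = 188
  H-H: 1 × 447 = 447
  Σ(broken) = 635 kJ
Bonds formed (products):
  H-Br: 2 × 353 = 706
  Σ(formed) = 706 kJ
ΔH = Σ(broken) − Σ(formed) = 635 − 706 = −71 kJ

ΔH ≈ −71 kJ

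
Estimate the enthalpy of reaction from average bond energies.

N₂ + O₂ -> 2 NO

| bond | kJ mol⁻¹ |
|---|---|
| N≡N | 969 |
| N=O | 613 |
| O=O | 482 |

ΔH ≈ +225 kJ

Bonds broken (reactants):
  N≡N: 1 × 969 = 969
  O=O: 1 × 482 = 482
  Σ(broken) = 1451 kJ
Bonds formed (products):
  N=O: 2 × 613 = 1226
  Σ(formed) = 1226 kJ
ΔH = Σ(broken) − Σ(formed) = 1451 − 1226 = +225 kJ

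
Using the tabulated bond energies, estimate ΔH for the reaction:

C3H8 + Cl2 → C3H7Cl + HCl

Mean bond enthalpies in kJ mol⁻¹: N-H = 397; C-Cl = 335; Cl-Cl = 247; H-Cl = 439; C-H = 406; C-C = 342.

ΔH ≈ −121 kJ

Bonds broken (reactants):
  C-C: 2 × 342 = 684
  C-H: 8 × 406 = 3248
  Cl-Cl: 1 × 247 = 247
  Σ(broken) = 4179 kJ
Bonds formed (products):
  C-C: 2 × 342 = 684
  C-Cl: 1 × 335 = 335
  C-H: 7 × 406 = 2842
  H-Cl: 1 × 439 = 439
  Σ(formed) = 4300 kJ
ΔH = Σ(broken) − Σ(formed) = 4179 − 4300 = −121 kJ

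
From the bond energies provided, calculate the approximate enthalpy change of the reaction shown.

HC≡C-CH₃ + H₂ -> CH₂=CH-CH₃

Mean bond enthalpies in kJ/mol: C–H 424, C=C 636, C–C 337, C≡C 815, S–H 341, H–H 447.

ΔH ≈ −222 kJ

Bonds broken (reactants):
  C≡C: 1 × 815 = 815
  C–C: 1 × 337 = 337
  C–H: 4 × 424 = 1696
  H–H: 1 × 447 = 447
  Σ(broken) = 3295 kJ
Bonds formed (products):
  C–C: 1 × 337 = 337
  C–H: 6 × 424 = 2544
  C=C: 1 × 636 = 636
  Σ(formed) = 3517 kJ
ΔH = Σ(broken) − Σ(formed) = 3295 − 3517 = −222 kJ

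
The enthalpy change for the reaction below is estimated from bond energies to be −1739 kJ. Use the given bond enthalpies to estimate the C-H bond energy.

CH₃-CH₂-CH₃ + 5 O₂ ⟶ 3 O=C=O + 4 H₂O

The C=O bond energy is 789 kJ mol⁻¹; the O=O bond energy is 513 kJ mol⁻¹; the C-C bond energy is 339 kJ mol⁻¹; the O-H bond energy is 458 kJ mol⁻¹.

D(C-H) ≈ 427 kJ/mol

Let D be the C-H bond energy.
Σ(broken) = 2×339 + 8×D + 5×513 = 3243 + 8D
Σ(formed) = 6×789 + 8×458 = 8398
ΔH = Σ(broken) − Σ(formed) = (3243 + 8D) − (8398) = −5155 + 8D
Setting this equal to −1739 kJ gives 8D = 3416, so D = 427 kJ/mol.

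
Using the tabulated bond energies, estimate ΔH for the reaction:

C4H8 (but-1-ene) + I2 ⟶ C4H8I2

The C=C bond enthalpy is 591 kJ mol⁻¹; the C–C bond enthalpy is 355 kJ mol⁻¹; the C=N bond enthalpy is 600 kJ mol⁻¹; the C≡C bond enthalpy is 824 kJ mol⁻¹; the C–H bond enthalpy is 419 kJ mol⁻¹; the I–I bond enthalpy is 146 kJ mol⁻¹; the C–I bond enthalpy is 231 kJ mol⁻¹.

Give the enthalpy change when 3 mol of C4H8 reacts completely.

Bonds broken (reactants):
  C–C: 2 × 355 = 710
  C–H: 8 × 419 = 3352
  C=C: 1 × 591 = 591
  I–I: 1 × 146 = 146
  Σ(broken) = 4799 kJ
Bonds formed (products):
  C–C: 3 × 355 = 1065
  C–H: 8 × 419 = 3352
  C–I: 2 × 231 = 462
  Σ(formed) = 4879 kJ
ΔH = Σ(broken) − Σ(formed) = 4799 − 4879 = −80 kJ
For 3× the reaction as written: 3 × (−80) = −240 kJ

ΔH = −240 kJ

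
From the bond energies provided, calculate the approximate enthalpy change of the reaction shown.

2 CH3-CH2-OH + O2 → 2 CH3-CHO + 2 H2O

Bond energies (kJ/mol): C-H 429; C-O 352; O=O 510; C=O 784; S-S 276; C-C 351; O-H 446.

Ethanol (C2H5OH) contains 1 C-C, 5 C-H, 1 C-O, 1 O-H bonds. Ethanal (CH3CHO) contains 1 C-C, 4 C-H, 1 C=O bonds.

ΔH ≈ −388 kJ

Bonds broken (reactants):
  C-C: 2 × 351 = 702
  C-H: 10 × 429 = 4290
  C-O: 2 × 352 = 704
  O-H: 2 × 446 = 892
  O=O: 1 × 510 = 510
  Σ(broken) = 7098 kJ
Bonds formed (products):
  C-C: 2 × 351 = 702
  C-H: 8 × 429 = 3432
  C=O: 2 × 784 = 1568
  O-H: 4 × 446 = 1784
  Σ(formed) = 7486 kJ
ΔH = Σ(broken) − Σ(formed) = 7098 − 7486 = −388 kJ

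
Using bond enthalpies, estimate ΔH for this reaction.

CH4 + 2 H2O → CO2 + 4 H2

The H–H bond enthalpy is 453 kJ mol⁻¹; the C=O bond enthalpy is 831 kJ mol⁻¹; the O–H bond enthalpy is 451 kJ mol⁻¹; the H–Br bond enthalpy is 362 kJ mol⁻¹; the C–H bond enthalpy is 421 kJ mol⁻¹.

ΔH ≈ +14 kJ

Bonds broken (reactants):
  C–H: 4 × 421 = 1684
  O–H: 4 × 451 = 1804
  Σ(broken) = 3488 kJ
Bonds formed (products):
  C=O: 2 × 831 = 1662
  H–H: 4 × 453 = 1812
  Σ(formed) = 3474 kJ
ΔH = Σ(broken) − Σ(formed) = 3488 − 3474 = +14 kJ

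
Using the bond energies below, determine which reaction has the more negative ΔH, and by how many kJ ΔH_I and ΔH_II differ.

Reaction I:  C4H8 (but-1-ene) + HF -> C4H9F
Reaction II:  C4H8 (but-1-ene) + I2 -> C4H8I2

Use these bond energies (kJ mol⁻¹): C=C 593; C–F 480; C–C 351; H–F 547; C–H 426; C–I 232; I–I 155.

Reaction I, by 50 kJ

Reaction I:
  Bonds broken (reactants):
    C–C: 2 × 351 = 702
    C–H: 8 × 426 = 3408
    C=C: 1 × 593 = 593
    H–F: 1 × 547 = 547
    Σ(broken) = 5250 kJ
  Bonds formed (products):
    C–C: 3 × 351 = 1053
    C–F: 1 × 480 = 480
    C–H: 9 × 426 = 3834
    Σ(formed) = 5367 kJ
  ΔH_I = 5250 − 5367 = −117 kJ
Reaction II:
  Bonds broken (reactants):
    C–C: 2 × 351 = 702
    C–H: 8 × 426 = 3408
    C=C: 1 × 593 = 593
    I–I: 1 × 155 = 155
    Σ(broken) = 4858 kJ
  Bonds formed (products):
    C–C: 3 × 351 = 1053
    C–H: 8 × 426 = 3408
    C–I: 2 × 232 = 464
    Σ(formed) = 4925 kJ
  ΔH_II = 4858 − 4925 = −67 kJ
ΔH_I − ΔH_II = −50 kJ, so reaction I has the more negative ΔH; |ΔH_I − ΔH_II| = 50 kJ.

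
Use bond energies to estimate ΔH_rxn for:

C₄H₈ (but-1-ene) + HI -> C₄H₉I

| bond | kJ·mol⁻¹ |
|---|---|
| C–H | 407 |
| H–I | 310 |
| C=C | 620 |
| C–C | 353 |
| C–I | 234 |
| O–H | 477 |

Bonds broken (reactants):
  C–C: 2 × 353 = 706
  C–H: 8 × 407 = 3256
  C=C: 1 × 620 = 620
  H–I: 1 × 310 = 310
  Σ(broken) = 4892 kJ
Bonds formed (products):
  C–C: 3 × 353 = 1059
  C–H: 9 × 407 = 3663
  C–I: 1 × 234 = 234
  Σ(formed) = 4956 kJ
ΔH = Σ(broken) − Σ(formed) = 4892 − 4956 = −64 kJ

ΔH ≈ −64 kJ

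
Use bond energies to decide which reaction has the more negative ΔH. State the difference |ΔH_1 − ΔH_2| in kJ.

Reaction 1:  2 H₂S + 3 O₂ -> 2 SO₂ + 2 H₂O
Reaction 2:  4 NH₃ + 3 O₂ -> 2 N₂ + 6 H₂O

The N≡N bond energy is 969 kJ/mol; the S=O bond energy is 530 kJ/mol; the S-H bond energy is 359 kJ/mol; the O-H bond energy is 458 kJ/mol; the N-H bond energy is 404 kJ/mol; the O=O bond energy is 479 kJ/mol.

Reaction 1:
  Bonds broken (reactants):
    O=O: 3 × 479 = 1437
    S-H: 4 × 359 = 1436
    Σ(broken) = 2873 kJ
  Bonds formed (products):
    O-H: 4 × 458 = 1832
    S=O: 4 × 530 = 2120
    Σ(formed) = 3952 kJ
  ΔH_1 = 2873 − 3952 = −1079 kJ
Reaction 2:
  Bonds broken (reactants):
    N-H: 12 × 404 = 4848
    O=O: 3 × 479 = 1437
    Σ(broken) = 6285 kJ
  Bonds formed (products):
    N≡N: 2 × 969 = 1938
    O-H: 12 × 458 = 5496
    Σ(formed) = 7434 kJ
  ΔH_2 = 6285 − 7434 = −1149 kJ
ΔH_1 − ΔH_2 = +70 kJ, so reaction 2 has the more negative ΔH; |ΔH_1 − ΔH_2| = 70 kJ.

Reaction 2, by 70 kJ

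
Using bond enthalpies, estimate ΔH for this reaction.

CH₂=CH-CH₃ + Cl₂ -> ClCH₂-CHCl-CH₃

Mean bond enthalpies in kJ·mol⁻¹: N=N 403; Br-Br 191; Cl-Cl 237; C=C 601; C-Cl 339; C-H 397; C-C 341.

Bonds broken (reactants):
  C-C: 1 × 341 = 341
  C-H: 6 × 397 = 2382
  C=C: 1 × 601 = 601
  Cl-Cl: 1 × 237 = 237
  Σ(broken) = 3561 kJ
Bonds formed (products):
  C-C: 2 × 341 = 682
  C-Cl: 2 × 339 = 678
  C-H: 6 × 397 = 2382
  Σ(formed) = 3742 kJ
ΔH = Σ(broken) − Σ(formed) = 3561 − 3742 = −181 kJ

ΔH ≈ −181 kJ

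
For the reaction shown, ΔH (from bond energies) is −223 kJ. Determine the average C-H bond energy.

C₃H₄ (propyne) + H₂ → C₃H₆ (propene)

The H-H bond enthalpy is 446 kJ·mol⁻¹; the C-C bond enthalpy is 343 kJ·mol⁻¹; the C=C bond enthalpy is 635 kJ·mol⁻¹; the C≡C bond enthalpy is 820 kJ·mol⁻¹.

Let D be the C-H bond energy.
Σ(broken) = 1×820 + 1×343 + 4×D + 1×446 = 1609 + 4D
Σ(formed) = 1×343 + 6×D + 1×635 = 978 + 6D
ΔH = Σ(broken) − Σ(formed) = (1609 + 4D) − (978 + 6D) = +631 − 2D
Setting this equal to −223 kJ gives 2D = 854, so D = 427 kJ/mol.

D(C-H) ≈ 427 kJ/mol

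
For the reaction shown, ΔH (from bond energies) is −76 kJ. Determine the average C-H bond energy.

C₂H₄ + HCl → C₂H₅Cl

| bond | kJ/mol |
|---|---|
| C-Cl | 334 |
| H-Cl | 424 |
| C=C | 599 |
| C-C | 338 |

D(C-H) ≈ 427 kJ/mol

Let D be the C-H bond energy.
Σ(broken) = 4×D + 1×599 + 1×424 = 1023 + 4D
Σ(formed) = 1×338 + 1×334 + 5×D = 672 + 5D
ΔH = Σ(broken) − Σ(formed) = (1023 + 4D) − (672 + 5D) = +351 − D
Setting this equal to −76 kJ gives D = 427 kJ/mol.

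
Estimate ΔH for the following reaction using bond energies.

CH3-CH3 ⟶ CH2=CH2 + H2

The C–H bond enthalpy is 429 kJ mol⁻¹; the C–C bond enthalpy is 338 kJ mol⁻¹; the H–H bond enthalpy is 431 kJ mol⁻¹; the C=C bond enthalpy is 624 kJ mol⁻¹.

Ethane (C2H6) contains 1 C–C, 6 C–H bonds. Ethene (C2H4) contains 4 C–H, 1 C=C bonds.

ΔH ≈ +141 kJ

Bonds broken (reactants):
  C–C: 1 × 338 = 338
  C–H: 6 × 429 = 2574
  Σ(broken) = 2912 kJ
Bonds formed (products):
  C–H: 4 × 429 = 1716
  C=C: 1 × 624 = 624
  H–H: 1 × 431 = 431
  Σ(formed) = 2771 kJ
ΔH = Σ(broken) − Σ(formed) = 2912 − 2771 = +141 kJ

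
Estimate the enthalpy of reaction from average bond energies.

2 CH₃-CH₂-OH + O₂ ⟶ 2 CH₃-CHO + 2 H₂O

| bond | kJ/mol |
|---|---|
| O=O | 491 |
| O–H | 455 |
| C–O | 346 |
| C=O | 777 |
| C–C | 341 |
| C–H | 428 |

Bonds broken (reactants):
  C–C: 2 × 341 = 682
  C–H: 10 × 428 = 4280
  C–O: 2 × 346 = 692
  O–H: 2 × 455 = 910
  O=O: 1 × 491 = 491
  Σ(broken) = 7055 kJ
Bonds formed (products):
  C–C: 2 × 341 = 682
  C–H: 8 × 428 = 3424
  C=O: 2 × 777 = 1554
  O–H: 4 × 455 = 1820
  Σ(formed) = 7480 kJ
ΔH = Σ(broken) − Σ(formed) = 7055 − 7480 = −425 kJ

ΔH ≈ −425 kJ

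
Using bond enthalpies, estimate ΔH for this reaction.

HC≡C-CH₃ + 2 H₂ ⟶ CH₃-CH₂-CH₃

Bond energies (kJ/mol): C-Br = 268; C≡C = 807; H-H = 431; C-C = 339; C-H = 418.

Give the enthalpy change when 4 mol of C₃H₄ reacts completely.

Bonds broken (reactants):
  C≡C: 1 × 807 = 807
  C-C: 1 × 339 = 339
  C-H: 4 × 418 = 1672
  H-H: 2 × 431 = 862
  Σ(broken) = 3680 kJ
Bonds formed (products):
  C-C: 2 × 339 = 678
  C-H: 8 × 418 = 3344
  Σ(formed) = 4022 kJ
ΔH = Σ(broken) − Σ(formed) = 3680 − 4022 = −342 kJ
For 4× the reaction as written: 4 × (−342) = −1368 kJ

ΔH = −1368 kJ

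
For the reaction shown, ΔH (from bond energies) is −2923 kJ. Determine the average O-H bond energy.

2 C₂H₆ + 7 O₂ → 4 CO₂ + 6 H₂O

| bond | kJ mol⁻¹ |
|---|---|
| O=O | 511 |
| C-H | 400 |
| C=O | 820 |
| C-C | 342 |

Let D be the O-H bond energy.
Σ(broken) = 2×342 + 12×400 + 7×511 = 9061
Σ(formed) = 8×820 + 12×D = 6560 + 12D
ΔH = Σ(broken) − Σ(formed) = (9061) − (6560 + 12D) = +2501 − 12D
Setting this equal to −2923 kJ gives 12D = 5424, so D = 452 kJ/mol.

D(O-H) ≈ 452 kJ/mol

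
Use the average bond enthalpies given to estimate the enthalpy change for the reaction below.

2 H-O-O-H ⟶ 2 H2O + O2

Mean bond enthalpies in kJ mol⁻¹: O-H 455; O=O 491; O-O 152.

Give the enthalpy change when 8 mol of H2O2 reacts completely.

Bonds broken (reactants):
  O-H: 4 × 455 = 1820
  O-O: 2 × 152 = 304
  Σ(broken) = 2124 kJ
Bonds formed (products):
  O-H: 4 × 455 = 1820
  O=O: 1 × 491 = 491
  Σ(formed) = 2311 kJ
ΔH = Σ(broken) − Σ(formed) = 2124 − 2311 = −187 kJ
For 4× the reaction as written: 4 × (−187) = −748 kJ

ΔH = −748 kJ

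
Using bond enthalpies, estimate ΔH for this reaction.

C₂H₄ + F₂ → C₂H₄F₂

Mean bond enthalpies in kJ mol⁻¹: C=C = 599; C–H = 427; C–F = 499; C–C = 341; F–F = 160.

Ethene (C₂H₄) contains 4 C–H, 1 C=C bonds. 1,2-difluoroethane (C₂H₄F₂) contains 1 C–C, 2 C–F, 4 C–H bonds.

Bonds broken (reactants):
  C–H: 4 × 427 = 1708
  C=C: 1 × 599 = 599
  F–F: 1 × 160 = 160
  Σ(broken) = 2467 kJ
Bonds formed (products):
  C–C: 1 × 341 = 341
  C–F: 2 × 499 = 998
  C–H: 4 × 427 = 1708
  Σ(formed) = 3047 kJ
ΔH = Σ(broken) − Σ(formed) = 2467 − 3047 = −580 kJ

ΔH ≈ −580 kJ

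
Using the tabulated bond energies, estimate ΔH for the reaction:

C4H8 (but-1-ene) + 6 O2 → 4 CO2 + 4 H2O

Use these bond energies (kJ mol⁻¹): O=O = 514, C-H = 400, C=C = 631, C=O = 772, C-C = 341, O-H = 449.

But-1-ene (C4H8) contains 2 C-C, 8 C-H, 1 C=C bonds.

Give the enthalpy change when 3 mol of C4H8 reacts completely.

Bonds broken (reactants):
  C-C: 2 × 341 = 682
  C-H: 8 × 400 = 3200
  C=C: 1 × 631 = 631
  O=O: 6 × 514 = 3084
  Σ(broken) = 7597 kJ
Bonds formed (products):
  C=O: 8 × 772 = 6176
  O-H: 8 × 449 = 3592
  Σ(formed) = 9768 kJ
ΔH = Σ(broken) − Σ(formed) = 7597 − 9768 = −2171 kJ
For 3× the reaction as written: 3 × (−2171) = −6513 kJ

ΔH = −6513 kJ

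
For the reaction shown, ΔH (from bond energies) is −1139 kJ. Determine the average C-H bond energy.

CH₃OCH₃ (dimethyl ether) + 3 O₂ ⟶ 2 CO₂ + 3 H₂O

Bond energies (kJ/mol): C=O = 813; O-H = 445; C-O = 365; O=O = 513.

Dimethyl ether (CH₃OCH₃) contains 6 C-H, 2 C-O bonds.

Let D be the C-H bond energy.
Σ(broken) = 6×D + 2×365 + 3×513 = 2269 + 6D
Σ(formed) = 4×813 + 6×445 = 5922
ΔH = Σ(broken) − Σ(formed) = (2269 + 6D) − (5922) = −3653 + 6D
Setting this equal to −1139 kJ gives 6D = 2514, so D = 419 kJ/mol.

D(C-H) ≈ 419 kJ/mol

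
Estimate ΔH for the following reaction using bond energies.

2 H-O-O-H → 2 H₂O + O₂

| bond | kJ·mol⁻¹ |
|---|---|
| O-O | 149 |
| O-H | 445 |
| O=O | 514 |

ΔH ≈ −216 kJ

Bonds broken (reactants):
  O-H: 4 × 445 = 1780
  O-O: 2 × 149 = 298
  Σ(broken) = 2078 kJ
Bonds formed (products):
  O-H: 4 × 445 = 1780
  O=O: 1 × 514 = 514
  Σ(formed) = 2294 kJ
ΔH = Σ(broken) − Σ(formed) = 2078 − 2294 = −216 kJ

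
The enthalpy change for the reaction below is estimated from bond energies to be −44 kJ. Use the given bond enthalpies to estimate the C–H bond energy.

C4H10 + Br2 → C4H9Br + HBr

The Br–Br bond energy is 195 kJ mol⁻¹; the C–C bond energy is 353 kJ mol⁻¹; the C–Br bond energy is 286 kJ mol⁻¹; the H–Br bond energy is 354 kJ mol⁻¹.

D(C–H) ≈ 401 kJ/mol

Let D be the C–H bond energy.
Σ(broken) = 1×195 + 3×353 + 10×D = 1254 + 10D
Σ(formed) = 1×286 + 3×353 + 9×D + 1×354 = 1699 + 9D
ΔH = Σ(broken) − Σ(formed) = (1254 + 10D) − (1699 + 9D) = −445 + D
Setting this equal to −44 kJ gives D = 401 kJ/mol.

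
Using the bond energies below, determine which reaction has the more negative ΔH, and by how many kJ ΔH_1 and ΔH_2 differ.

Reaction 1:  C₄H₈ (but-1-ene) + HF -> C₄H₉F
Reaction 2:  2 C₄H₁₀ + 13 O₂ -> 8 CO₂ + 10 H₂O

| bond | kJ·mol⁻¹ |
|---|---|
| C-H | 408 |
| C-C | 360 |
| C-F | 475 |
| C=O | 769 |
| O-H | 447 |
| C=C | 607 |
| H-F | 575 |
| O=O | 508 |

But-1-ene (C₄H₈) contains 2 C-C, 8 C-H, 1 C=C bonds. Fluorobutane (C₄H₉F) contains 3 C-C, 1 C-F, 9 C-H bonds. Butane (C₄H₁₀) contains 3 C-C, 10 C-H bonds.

Reaction 2, by 4259 kJ

Reaction 1:
  Bonds broken (reactants):
    C-C: 2 × 360 = 720
    C-H: 8 × 408 = 3264
    C=C: 1 × 607 = 607
    H-F: 1 × 575 = 575
    Σ(broken) = 5166 kJ
  Bonds formed (products):
    C-C: 3 × 360 = 1080
    C-F: 1 × 475 = 475
    C-H: 9 × 408 = 3672
    Σ(formed) = 5227 kJ
  ΔH_1 = 5166 − 5227 = −61 kJ
Reaction 2:
  Bonds broken (reactants):
    C-C: 6 × 360 = 2160
    C-H: 20 × 408 = 8160
    O=O: 13 × 508 = 6604
    Σ(broken) = 16924 kJ
  Bonds formed (products):
    C=O: 16 × 769 = 12304
    O-H: 20 × 447 = 8940
    Σ(formed) = 21244 kJ
  ΔH_2 = 16924 − 21244 = −4320 kJ
ΔH_1 − ΔH_2 = +4259 kJ, so reaction 2 has the more negative ΔH; |ΔH_1 − ΔH_2| = 4259 kJ.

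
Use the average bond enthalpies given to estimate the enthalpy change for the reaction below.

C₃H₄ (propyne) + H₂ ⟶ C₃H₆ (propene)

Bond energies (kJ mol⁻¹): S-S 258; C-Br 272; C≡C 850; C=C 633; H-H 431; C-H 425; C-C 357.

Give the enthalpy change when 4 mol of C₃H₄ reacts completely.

Bonds broken (reactants):
  C≡C: 1 × 850 = 850
  C-C: 1 × 357 = 357
  C-H: 4 × 425 = 1700
  H-H: 1 × 431 = 431
  Σ(broken) = 3338 kJ
Bonds formed (products):
  C-C: 1 × 357 = 357
  C-H: 6 × 425 = 2550
  C=C: 1 × 633 = 633
  Σ(formed) = 3540 kJ
ΔH = Σ(broken) − Σ(formed) = 3338 − 3540 = −202 kJ
For 4× the reaction as written: 4 × (−202) = −808 kJ

ΔH = −808 kJ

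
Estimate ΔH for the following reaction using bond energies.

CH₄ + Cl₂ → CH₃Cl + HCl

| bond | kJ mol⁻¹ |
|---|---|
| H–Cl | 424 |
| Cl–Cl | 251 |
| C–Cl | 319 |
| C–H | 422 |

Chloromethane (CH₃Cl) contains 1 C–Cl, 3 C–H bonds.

ΔH ≈ −70 kJ

Bonds broken (reactants):
  C–H: 4 × 422 = 1688
  Cl–Cl: 1 × 251 = 251
  Σ(broken) = 1939 kJ
Bonds formed (products):
  C–Cl: 1 × 319 = 319
  C–H: 3 × 422 = 1266
  H–Cl: 1 × 424 = 424
  Σ(formed) = 2009 kJ
ΔH = Σ(broken) − Σ(formed) = 1939 − 2009 = −70 kJ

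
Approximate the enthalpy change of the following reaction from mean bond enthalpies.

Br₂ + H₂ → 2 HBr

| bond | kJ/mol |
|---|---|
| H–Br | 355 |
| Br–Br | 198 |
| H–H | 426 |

ΔH ≈ −86 kJ

Bonds broken (reactants):
  Br–Br: 1 × 198 = 198
  H–H: 1 × 426 = 426
  Σ(broken) = 624 kJ
Bonds formed (products):
  H–Br: 2 × 355 = 710
  Σ(formed) = 710 kJ
ΔH = Σ(broken) − Σ(formed) = 624 − 710 = −86 kJ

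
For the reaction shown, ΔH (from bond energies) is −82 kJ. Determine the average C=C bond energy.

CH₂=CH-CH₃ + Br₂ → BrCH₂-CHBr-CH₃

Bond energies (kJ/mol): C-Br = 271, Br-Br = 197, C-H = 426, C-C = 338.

Let D be the C=C bond energy.
Σ(broken) = 1×197 + 1×338 + 6×426 + 1×D = 3091 + D
Σ(formed) = 2×271 + 2×338 + 6×426 = 3774
ΔH = Σ(broken) − Σ(formed) = (3091 + D) − (3774) = −683 + D
Setting this equal to −82 kJ gives D = 601 kJ/mol.

D(C=C) ≈ 601 kJ/mol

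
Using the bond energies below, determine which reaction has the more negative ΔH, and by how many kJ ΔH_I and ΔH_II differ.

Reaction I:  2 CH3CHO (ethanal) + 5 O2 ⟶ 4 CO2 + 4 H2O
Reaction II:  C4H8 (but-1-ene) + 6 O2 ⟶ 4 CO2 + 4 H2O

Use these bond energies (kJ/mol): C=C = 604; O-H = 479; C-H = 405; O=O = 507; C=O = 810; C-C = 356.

Reaction II, by 509 kJ

Reaction I:
  Bonds broken (reactants):
    C-C: 2 × 356 = 712
    C-H: 8 × 405 = 3240
    C=O: 2 × 810 = 1620
    O=O: 5 × 507 = 2535
    Σ(broken) = 8107 kJ
  Bonds formed (products):
    C=O: 8 × 810 = 6480
    O-H: 8 × 479 = 3832
    Σ(formed) = 10312 kJ
  ΔH_I = 8107 − 10312 = −2205 kJ
Reaction II:
  Bonds broken (reactants):
    C-C: 2 × 356 = 712
    C-H: 8 × 405 = 3240
    C=C: 1 × 604 = 604
    O=O: 6 × 507 = 3042
    Σ(broken) = 7598 kJ
  Bonds formed (products):
    C=O: 8 × 810 = 6480
    O-H: 8 × 479 = 3832
    Σ(formed) = 10312 kJ
  ΔH_II = 7598 − 10312 = −2714 kJ
ΔH_I − ΔH_II = +509 kJ, so reaction II has the more negative ΔH; |ΔH_I − ΔH_II| = 509 kJ.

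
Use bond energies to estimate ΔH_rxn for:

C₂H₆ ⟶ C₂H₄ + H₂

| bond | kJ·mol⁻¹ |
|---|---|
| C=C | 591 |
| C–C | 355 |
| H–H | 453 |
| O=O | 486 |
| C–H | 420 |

Bonds broken (reactants):
  C–C: 1 × 355 = 355
  C–H: 6 × 420 = 2520
  Σ(broken) = 2875 kJ
Bonds formed (products):
  C–H: 4 × 420 = 1680
  C=C: 1 × 591 = 591
  H–H: 1 × 453 = 453
  Σ(formed) = 2724 kJ
ΔH = Σ(broken) − Σ(formed) = 2875 − 2724 = +151 kJ

ΔH ≈ +151 kJ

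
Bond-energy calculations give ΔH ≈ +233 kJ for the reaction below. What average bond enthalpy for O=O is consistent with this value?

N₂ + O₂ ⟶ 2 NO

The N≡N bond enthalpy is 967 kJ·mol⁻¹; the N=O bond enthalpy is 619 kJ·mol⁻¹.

D(O=O) ≈ 504 kJ/mol

Let D be the O=O bond energy.
Σ(broken) = 1×967 + 1×D = 967 + D
Σ(formed) = 2×619 = 1238
ΔH = Σ(broken) − Σ(formed) = (967 + D) − (1238) = −271 + D
Setting this equal to +233 kJ gives D = 504 kJ/mol.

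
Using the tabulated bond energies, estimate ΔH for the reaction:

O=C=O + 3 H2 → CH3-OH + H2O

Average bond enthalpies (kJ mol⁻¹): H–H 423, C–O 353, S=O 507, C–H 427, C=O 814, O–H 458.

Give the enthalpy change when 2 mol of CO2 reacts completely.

Bonds broken (reactants):
  C=O: 2 × 814 = 1628
  H–H: 3 × 423 = 1269
  Σ(broken) = 2897 kJ
Bonds formed (products):
  C–H: 3 × 427 = 1281
  C–O: 1 × 353 = 353
  O–H: 3 × 458 = 1374
  Σ(formed) = 3008 kJ
ΔH = Σ(broken) − Σ(formed) = 2897 − 3008 = −111 kJ
For 2× the reaction as written: 2 × (−111) = −222 kJ

ΔH = −222 kJ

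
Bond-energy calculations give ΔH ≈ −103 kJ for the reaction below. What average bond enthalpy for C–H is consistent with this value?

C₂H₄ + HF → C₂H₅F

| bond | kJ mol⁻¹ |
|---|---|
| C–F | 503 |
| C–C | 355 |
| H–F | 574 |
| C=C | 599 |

Let D be the C–H bond energy.
Σ(broken) = 4×D + 1×599 + 1×574 = 1173 + 4D
Σ(formed) = 1×355 + 1×503 + 5×D = 858 + 5D
ΔH = Σ(broken) − Σ(formed) = (1173 + 4D) − (858 + 5D) = +315 − D
Setting this equal to −103 kJ gives D = 418 kJ/mol.

D(C–H) ≈ 418 kJ/mol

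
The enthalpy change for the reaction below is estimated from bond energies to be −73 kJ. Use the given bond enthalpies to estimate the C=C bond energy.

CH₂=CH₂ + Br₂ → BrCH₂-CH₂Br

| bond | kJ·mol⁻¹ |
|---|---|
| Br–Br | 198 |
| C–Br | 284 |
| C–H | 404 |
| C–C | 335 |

D(C=C) ≈ 632 kJ/mol

Let D be the C=C bond energy.
Σ(broken) = 1×198 + 4×404 + 1×D = 1814 + D
Σ(formed) = 2×284 + 1×335 + 4×404 = 2519
ΔH = Σ(broken) − Σ(formed) = (1814 + D) − (2519) = −705 + D
Setting this equal to −73 kJ gives D = 632 kJ/mol.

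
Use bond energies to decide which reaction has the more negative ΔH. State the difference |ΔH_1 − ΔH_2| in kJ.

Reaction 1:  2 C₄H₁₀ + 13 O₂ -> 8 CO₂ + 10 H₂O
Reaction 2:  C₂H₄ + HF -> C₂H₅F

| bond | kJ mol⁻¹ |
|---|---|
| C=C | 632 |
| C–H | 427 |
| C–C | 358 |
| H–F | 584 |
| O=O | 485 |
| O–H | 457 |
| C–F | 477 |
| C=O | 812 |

Reaction 1:
  Bonds broken (reactants):
    C–C: 6 × 358 = 2148
    C–H: 20 × 427 = 8540
    O=O: 13 × 485 = 6305
    Σ(broken) = 16993 kJ
  Bonds formed (products):
    C=O: 16 × 812 = 12992
    O–H: 20 × 457 = 9140
    Σ(formed) = 22132 kJ
  ΔH_1 = 16993 − 22132 = −5139 kJ
Reaction 2:
  Bonds broken (reactants):
    C–H: 4 × 427 = 1708
    C=C: 1 × 632 = 632
    H–F: 1 × 584 = 584
    Σ(broken) = 2924 kJ
  Bonds formed (products):
    C–C: 1 × 358 = 358
    C–F: 1 × 477 = 477
    C–H: 5 × 427 = 2135
    Σ(formed) = 2970 kJ
  ΔH_2 = 2924 − 2970 = −46 kJ
ΔH_1 − ΔH_2 = −5093 kJ, so reaction 1 has the more negative ΔH; |ΔH_1 − ΔH_2| = 5093 kJ.

Reaction 1, by 5093 kJ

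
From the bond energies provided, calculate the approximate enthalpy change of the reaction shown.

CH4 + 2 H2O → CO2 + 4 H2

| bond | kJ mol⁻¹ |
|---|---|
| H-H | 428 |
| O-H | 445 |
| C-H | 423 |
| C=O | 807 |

ΔH ≈ +146 kJ

Bonds broken (reactants):
  C-H: 4 × 423 = 1692
  O-H: 4 × 445 = 1780
  Σ(broken) = 3472 kJ
Bonds formed (products):
  C=O: 2 × 807 = 1614
  H-H: 4 × 428 = 1712
  Σ(formed) = 3326 kJ
ΔH = Σ(broken) − Σ(formed) = 3472 − 3326 = +146 kJ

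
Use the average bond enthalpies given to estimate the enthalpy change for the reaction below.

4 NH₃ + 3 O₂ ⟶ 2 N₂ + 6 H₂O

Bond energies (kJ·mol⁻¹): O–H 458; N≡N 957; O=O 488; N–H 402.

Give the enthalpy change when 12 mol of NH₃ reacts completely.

ΔH = −3366 kJ

Bonds broken (reactants):
  N–H: 12 × 402 = 4824
  O=O: 3 × 488 = 1464
  Σ(broken) = 6288 kJ
Bonds formed (products):
  N≡N: 2 × 957 = 1914
  O–H: 12 × 458 = 5496
  Σ(formed) = 7410 kJ
ΔH = Σ(broken) − Σ(formed) = 6288 − 7410 = −1122 kJ
For 3× the reaction as written: 3 × (−1122) = −3366 kJ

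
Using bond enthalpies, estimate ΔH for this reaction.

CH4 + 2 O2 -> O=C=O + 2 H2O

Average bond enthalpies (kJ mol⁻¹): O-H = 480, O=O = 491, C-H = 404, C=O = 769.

ΔH ≈ −860 kJ

Bonds broken (reactants):
  C-H: 4 × 404 = 1616
  O=O: 2 × 491 = 982
  Σ(broken) = 2598 kJ
Bonds formed (products):
  C=O: 2 × 769 = 1538
  O-H: 4 × 480 = 1920
  Σ(formed) = 3458 kJ
ΔH = Σ(broken) − Σ(formed) = 2598 − 3458 = −860 kJ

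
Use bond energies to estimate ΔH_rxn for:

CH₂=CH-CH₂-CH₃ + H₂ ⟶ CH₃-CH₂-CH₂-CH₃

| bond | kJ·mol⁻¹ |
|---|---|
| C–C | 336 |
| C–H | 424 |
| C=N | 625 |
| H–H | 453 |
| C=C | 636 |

Bonds broken (reactants):
  C–C: 2 × 336 = 672
  C–H: 8 × 424 = 3392
  C=C: 1 × 636 = 636
  H–H: 1 × 453 = 453
  Σ(broken) = 5153 kJ
Bonds formed (products):
  C–C: 3 × 336 = 1008
  C–H: 10 × 424 = 4240
  Σ(formed) = 5248 kJ
ΔH = Σ(broken) − Σ(formed) = 5153 − 5248 = −95 kJ

ΔH ≈ −95 kJ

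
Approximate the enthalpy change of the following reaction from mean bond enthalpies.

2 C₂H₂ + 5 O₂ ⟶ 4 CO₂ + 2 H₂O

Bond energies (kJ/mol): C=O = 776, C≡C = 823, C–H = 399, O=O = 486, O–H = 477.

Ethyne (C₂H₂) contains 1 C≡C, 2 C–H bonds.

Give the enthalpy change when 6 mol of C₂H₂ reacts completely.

ΔH = −7332 kJ

Bonds broken (reactants):
  C≡C: 2 × 823 = 1646
  C–H: 4 × 399 = 1596
  O=O: 5 × 486 = 2430
  Σ(broken) = 5672 kJ
Bonds formed (products):
  C=O: 8 × 776 = 6208
  O–H: 4 × 477 = 1908
  Σ(formed) = 8116 kJ
ΔH = Σ(broken) − Σ(formed) = 5672 − 8116 = −2444 kJ
For 3× the reaction as written: 3 × (−2444) = −7332 kJ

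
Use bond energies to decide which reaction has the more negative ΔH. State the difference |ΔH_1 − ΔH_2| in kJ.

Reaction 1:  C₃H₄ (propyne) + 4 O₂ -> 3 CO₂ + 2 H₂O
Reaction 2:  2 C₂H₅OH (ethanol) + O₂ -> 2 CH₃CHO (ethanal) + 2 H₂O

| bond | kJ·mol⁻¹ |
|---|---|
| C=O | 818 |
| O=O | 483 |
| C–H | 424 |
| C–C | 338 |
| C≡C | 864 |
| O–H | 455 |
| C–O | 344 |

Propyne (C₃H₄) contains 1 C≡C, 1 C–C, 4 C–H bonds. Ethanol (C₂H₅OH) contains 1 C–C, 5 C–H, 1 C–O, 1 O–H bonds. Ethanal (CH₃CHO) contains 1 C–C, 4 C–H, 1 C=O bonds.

Reaction 1, by 1371 kJ

Reaction 1:
  Bonds broken (reactants):
    C≡C: 1 × 864 = 864
    C–C: 1 × 338 = 338
    C–H: 4 × 424 = 1696
    O=O: 4 × 483 = 1932
    Σ(broken) = 4830 kJ
  Bonds formed (products):
    C=O: 6 × 818 = 4908
    O–H: 4 × 455 = 1820
    Σ(formed) = 6728 kJ
  ΔH_1 = 4830 − 6728 = −1898 kJ
Reaction 2:
  Bonds broken (reactants):
    C–C: 2 × 338 = 676
    C–H: 10 × 424 = 4240
    C–O: 2 × 344 = 688
    O–H: 2 × 455 = 910
    O=O: 1 × 483 = 483
    Σ(broken) = 6997 kJ
  Bonds formed (products):
    C–C: 2 × 338 = 676
    C–H: 8 × 424 = 3392
    C=O: 2 × 818 = 1636
    O–H: 4 × 455 = 1820
    Σ(formed) = 7524 kJ
  ΔH_2 = 6997 − 7524 = −527 kJ
ΔH_1 − ΔH_2 = −1371 kJ, so reaction 1 has the more negative ΔH; |ΔH_1 − ΔH_2| = 1371 kJ.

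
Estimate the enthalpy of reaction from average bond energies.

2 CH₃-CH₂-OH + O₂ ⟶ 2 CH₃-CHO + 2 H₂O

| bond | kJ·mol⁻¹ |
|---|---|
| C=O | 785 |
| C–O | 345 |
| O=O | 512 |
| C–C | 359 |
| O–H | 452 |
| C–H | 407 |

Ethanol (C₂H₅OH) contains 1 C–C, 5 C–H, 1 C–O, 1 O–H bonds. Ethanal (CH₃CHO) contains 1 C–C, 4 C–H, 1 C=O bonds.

Bonds broken (reactants):
  C–C: 2 × 359 = 718
  C–H: 10 × 407 = 4070
  C–O: 2 × 345 = 690
  O–H: 2 × 452 = 904
  O=O: 1 × 512 = 512
  Σ(broken) = 6894 kJ
Bonds formed (products):
  C–C: 2 × 359 = 718
  C–H: 8 × 407 = 3256
  C=O: 2 × 785 = 1570
  O–H: 4 × 452 = 1808
  Σ(formed) = 7352 kJ
ΔH = Σ(broken) − Σ(formed) = 6894 − 7352 = −458 kJ

ΔH ≈ −458 kJ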